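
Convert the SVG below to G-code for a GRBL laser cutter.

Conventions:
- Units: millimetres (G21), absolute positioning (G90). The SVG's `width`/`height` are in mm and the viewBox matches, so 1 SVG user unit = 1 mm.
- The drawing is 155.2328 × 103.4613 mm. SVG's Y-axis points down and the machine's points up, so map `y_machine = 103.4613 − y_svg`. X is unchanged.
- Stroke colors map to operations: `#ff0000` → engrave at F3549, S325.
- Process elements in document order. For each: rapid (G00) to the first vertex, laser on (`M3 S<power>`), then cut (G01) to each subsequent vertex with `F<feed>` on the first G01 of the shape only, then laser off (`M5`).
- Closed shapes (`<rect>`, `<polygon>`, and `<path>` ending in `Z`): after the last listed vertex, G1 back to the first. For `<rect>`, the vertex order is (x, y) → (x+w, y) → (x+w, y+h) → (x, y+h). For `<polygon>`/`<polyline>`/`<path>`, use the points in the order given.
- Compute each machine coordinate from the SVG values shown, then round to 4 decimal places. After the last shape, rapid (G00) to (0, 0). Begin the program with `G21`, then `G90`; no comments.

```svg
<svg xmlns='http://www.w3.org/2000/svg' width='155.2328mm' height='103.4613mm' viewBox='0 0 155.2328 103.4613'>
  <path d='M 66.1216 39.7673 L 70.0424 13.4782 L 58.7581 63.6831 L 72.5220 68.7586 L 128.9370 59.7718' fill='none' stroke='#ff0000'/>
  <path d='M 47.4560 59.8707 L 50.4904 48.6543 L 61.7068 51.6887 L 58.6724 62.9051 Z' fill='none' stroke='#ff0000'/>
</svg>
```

Since the viewBox matches the mm dimensions, user units are millimetres directly. The only transform is the Y-flip y_m = 103.4613 − y_svg.

Shape 1 is a open polyline drawn with `<path>`. Its stroke #ff0000 means engrave at S325, F3549. After flipping Y the toolpath is (66.1216,63.6940) → (70.0424,89.9831) → (58.7581,39.7782) → (72.5220,34.7027) → (128.9370,43.6895).

Shape 2 is a regular polygon drawn with `<path>`. Its stroke #ff0000 means engrave at S325, F3549. After flipping Y the toolpath is (47.4560,43.5906) → (50.4904,54.8070) → (61.7068,51.7726) → (58.6724,40.5562) → (47.4560,43.5906), returning to the start.

G21
G90
G00 X66.1216 Y63.6940
M3 S325
G01 X70.0424 Y89.9831 F3549
G01 X58.7581 Y39.7782
G01 X72.5220 Y34.7027
G01 X128.9370 Y43.6895
M5
G00 X47.4560 Y43.5906
M3 S325
G01 X50.4904 Y54.8070 F3549
G01 X61.7068 Y51.7726
G01 X58.6724 Y40.5562
G01 X47.4560 Y43.5906
M5
G00 X0.0000 Y0.0000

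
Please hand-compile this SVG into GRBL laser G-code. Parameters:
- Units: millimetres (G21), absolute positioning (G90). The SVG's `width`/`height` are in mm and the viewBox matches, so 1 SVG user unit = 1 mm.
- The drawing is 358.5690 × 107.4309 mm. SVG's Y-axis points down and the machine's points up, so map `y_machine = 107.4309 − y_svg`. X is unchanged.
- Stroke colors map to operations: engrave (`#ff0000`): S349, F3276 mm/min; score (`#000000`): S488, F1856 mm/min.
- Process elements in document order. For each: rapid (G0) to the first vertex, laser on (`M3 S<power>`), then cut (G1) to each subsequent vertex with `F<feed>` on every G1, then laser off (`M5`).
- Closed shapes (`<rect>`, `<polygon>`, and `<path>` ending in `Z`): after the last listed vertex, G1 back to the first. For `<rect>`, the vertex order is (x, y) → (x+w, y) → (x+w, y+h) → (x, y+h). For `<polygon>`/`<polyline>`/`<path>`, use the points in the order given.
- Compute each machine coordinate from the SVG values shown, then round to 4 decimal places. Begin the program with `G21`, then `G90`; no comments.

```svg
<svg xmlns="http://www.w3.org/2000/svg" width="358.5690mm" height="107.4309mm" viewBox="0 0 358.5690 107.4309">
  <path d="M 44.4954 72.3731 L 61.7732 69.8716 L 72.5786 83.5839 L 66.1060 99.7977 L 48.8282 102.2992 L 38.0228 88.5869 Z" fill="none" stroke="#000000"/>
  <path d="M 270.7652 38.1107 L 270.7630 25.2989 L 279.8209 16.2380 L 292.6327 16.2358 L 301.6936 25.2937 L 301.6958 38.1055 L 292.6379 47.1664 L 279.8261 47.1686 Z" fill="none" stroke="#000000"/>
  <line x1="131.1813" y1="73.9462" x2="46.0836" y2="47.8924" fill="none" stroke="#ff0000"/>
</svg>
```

G21
G90
G0 X44.4954 Y35.0578
M3 S488
G1 X61.7732 Y37.5593 F1856
G1 X72.5786 Y23.8470 F1856
G1 X66.1060 Y7.6332 F1856
G1 X48.8282 Y5.1317 F1856
G1 X38.0228 Y18.8440 F1856
G1 X44.4954 Y35.0578 F1856
M5
G0 X270.7652 Y69.3202
M3 S488
G1 X270.7630 Y82.1320 F1856
G1 X279.8209 Y91.1929 F1856
G1 X292.6327 Y91.1951 F1856
G1 X301.6936 Y82.1372 F1856
G1 X301.6958 Y69.3254 F1856
G1 X292.6379 Y60.2645 F1856
G1 X279.8261 Y60.2623 F1856
G1 X270.7652 Y69.3202 F1856
M5
G0 X131.1813 Y33.4847
M3 S349
G1 X46.0836 Y59.5385 F3276
M5

1 u = 1 mm; y_m = 107.4309 − y.

[1] `<path>` regular polygon, #000000→score S488 F1856: (44.4954,35.0578) → (61.7732,37.5593) → (72.5786,23.8470) → (66.1060,7.6332) → (48.8282,5.1317) → (38.0228,18.8440) → (44.4954,35.0578) (closed)

[2] `<path>` regular polygon, #000000→score S488 F1856: (270.7652,69.3202) → (270.7630,82.1320) → (279.8209,91.1929) → (292.6327,91.1951) → (301.6936,82.1372) → (301.6958,69.3254) → (292.6379,60.2645) → (279.8261,60.2623) → (270.7652,69.3202) (closed)

[3] `<line>` line segment, #ff0000→engrave S349 F3276: (131.1813,33.4847) → (46.0836,59.5385)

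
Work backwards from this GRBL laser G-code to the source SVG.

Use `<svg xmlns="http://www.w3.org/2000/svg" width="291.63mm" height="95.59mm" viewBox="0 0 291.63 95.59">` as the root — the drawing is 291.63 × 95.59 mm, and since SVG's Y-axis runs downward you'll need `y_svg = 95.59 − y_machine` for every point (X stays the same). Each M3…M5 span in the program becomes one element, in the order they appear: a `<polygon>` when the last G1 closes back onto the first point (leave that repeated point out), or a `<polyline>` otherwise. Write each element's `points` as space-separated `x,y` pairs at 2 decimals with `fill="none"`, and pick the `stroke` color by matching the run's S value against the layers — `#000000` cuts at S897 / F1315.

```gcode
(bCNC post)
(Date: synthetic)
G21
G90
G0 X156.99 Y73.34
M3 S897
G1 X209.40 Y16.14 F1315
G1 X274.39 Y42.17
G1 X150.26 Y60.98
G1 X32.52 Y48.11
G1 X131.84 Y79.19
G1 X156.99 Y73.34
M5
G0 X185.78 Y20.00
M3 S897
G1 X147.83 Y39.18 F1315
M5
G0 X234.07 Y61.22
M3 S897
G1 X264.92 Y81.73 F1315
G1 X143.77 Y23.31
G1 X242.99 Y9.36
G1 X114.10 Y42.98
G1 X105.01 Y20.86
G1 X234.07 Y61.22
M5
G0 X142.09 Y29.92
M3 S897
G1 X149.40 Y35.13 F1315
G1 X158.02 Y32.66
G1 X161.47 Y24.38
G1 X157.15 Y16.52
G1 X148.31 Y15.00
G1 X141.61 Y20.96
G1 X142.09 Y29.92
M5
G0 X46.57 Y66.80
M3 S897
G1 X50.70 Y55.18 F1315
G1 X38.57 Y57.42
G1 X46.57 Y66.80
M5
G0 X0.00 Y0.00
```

y_svg = 95.59 − y_m. Every run uses S897, so all elements get stroke `#000000` (cut).

[1] closed run; points: 156.99,22.25 209.40,79.45 274.39,53.42 150.26,34.61 32.52,47.48 131.84,16.40

[2] open run; points: 185.78,75.59 147.83,56.41

[3] closed run; points: 234.07,34.37 264.92,13.86 143.77,72.28 242.99,86.23 114.10,52.61 105.01,74.73

[4] closed run; points: 142.09,65.67 149.40,60.46 158.02,62.93 161.47,71.21 157.15,79.07 148.31,80.59 141.61,74.63

[5] closed run; points: 46.57,28.79 50.70,40.41 38.57,38.17

<svg xmlns="http://www.w3.org/2000/svg" width="291.63mm" height="95.59mm" viewBox="0 0 291.63 95.59">
  <polygon points="156.99,22.25 209.40,79.45 274.39,53.42 150.26,34.61 32.52,47.48 131.84,16.40" fill="none" stroke="#000000"/>
  <polyline points="185.78,75.59 147.83,56.41" fill="none" stroke="#000000"/>
  <polygon points="234.07,34.37 264.92,13.86 143.77,72.28 242.99,86.23 114.10,52.61 105.01,74.73" fill="none" stroke="#000000"/>
  <polygon points="142.09,65.67 149.40,60.46 158.02,62.93 161.47,71.21 157.15,79.07 148.31,80.59 141.61,74.63" fill="none" stroke="#000000"/>
  <polygon points="46.57,28.79 50.70,40.41 38.57,38.17" fill="none" stroke="#000000"/>
</svg>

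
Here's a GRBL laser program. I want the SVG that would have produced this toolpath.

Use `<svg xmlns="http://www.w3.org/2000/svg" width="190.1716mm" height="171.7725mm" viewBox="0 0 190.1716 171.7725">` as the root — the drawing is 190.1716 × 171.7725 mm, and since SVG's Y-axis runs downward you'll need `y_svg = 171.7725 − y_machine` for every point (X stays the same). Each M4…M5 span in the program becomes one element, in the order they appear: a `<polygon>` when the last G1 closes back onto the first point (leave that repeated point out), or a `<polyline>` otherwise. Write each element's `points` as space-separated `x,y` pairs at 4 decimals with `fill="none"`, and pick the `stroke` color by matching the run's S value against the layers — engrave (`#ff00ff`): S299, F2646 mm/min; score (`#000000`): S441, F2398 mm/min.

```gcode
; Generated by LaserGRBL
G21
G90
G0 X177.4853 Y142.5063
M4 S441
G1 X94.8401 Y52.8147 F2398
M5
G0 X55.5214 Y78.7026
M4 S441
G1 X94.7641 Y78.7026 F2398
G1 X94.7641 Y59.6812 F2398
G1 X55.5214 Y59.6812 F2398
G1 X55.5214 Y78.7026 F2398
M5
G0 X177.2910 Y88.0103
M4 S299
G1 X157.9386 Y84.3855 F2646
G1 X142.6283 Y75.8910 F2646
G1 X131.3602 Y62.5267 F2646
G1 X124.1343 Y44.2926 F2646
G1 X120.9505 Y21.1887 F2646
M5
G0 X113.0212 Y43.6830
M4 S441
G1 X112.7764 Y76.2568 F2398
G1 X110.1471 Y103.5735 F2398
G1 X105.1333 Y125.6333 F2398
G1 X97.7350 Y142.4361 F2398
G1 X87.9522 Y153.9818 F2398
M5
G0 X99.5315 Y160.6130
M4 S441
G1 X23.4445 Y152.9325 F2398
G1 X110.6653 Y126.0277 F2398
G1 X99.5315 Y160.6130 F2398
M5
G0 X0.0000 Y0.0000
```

Machine Y-up, SVG Y-down with viewBox height 171.7725, so y_svg = 171.7725 − y_machine; X carries over.

Run 1: the run's S441 means `#000000` (score). The run is open, so emit a `<polyline>` with points (Y-flipped): 177.4853,29.2662 94.8401,118.9578.

Run 2: power S441 maps to stroke `#000000` (score). The run returns to its start, so emit a `<polygon>` with points (Y-flipped): 55.5214,93.0699 94.7641,93.0699 94.7641,112.0913 55.5214,112.0913.

Run 3: power S299 maps to stroke `#ff00ff` (engrave). The run is open, so emit a `<polyline>` with points (Y-flipped): 177.2910,83.7622 157.9386,87.3870 142.6283,95.8815 131.3602,109.2458 124.1343,127.4799 120.9505,150.5838.

Run 4: the run's S441 means `#000000` (score). The run is open, so emit a `<polyline>` with points (Y-flipped): 113.0212,128.0895 112.7764,95.5157 110.1471,68.1990 105.1333,46.1392 97.7350,29.3364 87.9522,17.7907.

Run 5: power S441 maps to stroke `#000000` (score). The run returns to its start, so emit a `<polygon>` with points (Y-flipped): 99.5315,11.1595 23.4445,18.8400 110.6653,45.7448.

<svg xmlns="http://www.w3.org/2000/svg" width="190.1716mm" height="171.7725mm" viewBox="0 0 190.1716 171.7725">
  <polyline points="177.4853,29.2662 94.8401,118.9578" fill="none" stroke="#000000"/>
  <polygon points="55.5214,93.0699 94.7641,93.0699 94.7641,112.0913 55.5214,112.0913" fill="none" stroke="#000000"/>
  <polyline points="177.2910,83.7622 157.9386,87.3870 142.6283,95.8815 131.3602,109.2458 124.1343,127.4799 120.9505,150.5838" fill="none" stroke="#ff00ff"/>
  <polyline points="113.0212,128.0895 112.7764,95.5157 110.1471,68.1990 105.1333,46.1392 97.7350,29.3364 87.9522,17.7907" fill="none" stroke="#000000"/>
  <polygon points="99.5315,11.1595 23.4445,18.8400 110.6653,45.7448" fill="none" stroke="#000000"/>
</svg>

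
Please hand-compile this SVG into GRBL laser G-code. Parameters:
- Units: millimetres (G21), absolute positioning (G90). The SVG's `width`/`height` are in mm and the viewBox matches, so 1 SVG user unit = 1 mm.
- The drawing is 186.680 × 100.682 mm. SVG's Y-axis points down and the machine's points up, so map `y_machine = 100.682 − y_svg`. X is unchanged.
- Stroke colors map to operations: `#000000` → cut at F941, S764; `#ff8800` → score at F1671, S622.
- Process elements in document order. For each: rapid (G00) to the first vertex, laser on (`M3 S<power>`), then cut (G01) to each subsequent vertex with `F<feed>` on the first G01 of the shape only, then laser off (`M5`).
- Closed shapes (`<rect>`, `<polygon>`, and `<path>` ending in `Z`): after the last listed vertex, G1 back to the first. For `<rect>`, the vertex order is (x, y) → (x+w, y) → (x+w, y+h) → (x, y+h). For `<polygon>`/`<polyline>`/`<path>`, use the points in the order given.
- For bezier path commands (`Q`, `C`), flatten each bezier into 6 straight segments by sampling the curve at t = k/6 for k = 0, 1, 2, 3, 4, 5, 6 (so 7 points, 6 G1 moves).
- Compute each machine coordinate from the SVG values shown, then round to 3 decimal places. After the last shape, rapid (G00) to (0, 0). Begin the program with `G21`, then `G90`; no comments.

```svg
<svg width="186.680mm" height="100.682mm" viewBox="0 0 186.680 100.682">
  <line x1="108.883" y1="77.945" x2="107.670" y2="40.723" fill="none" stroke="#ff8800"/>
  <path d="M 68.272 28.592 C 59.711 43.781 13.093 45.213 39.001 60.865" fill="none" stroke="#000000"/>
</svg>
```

G21
G90
G00 X108.883 Y22.737
M3 S622
G01 X107.670 Y59.959 F1671
M5
G00 X68.272 Y72.090
M3 S764
G01 X61.332 Y65.512 F941
G01 X51.121 Y60.450
G01 X40.711 Y56.127
G01 X33.173 Y51.765
G01 X31.579 Y46.588
G01 X39.001 Y39.817
M5
G00 X0.000 Y0.000

Since the viewBox matches the mm dimensions, user units are millimetres directly. The only transform is the Y-flip y_m = 100.682 − y_svg.

Shape 1 is a line segment drawn with `<line>`. Its stroke #ff8800 means score at S622, F1671. After flipping Y the toolpath is (108.883,22.737) → (107.670,59.959).

Shape 2 is a cubic bezier drawn with `<path>`. Its stroke #000000 means cut at S764, F941. After flipping Y the toolpath is (68.272,72.090) → (61.332,65.512) → (51.121,60.450) → (40.711,56.127) → (33.173,51.765) → (31.579,46.588) → (39.001,39.817).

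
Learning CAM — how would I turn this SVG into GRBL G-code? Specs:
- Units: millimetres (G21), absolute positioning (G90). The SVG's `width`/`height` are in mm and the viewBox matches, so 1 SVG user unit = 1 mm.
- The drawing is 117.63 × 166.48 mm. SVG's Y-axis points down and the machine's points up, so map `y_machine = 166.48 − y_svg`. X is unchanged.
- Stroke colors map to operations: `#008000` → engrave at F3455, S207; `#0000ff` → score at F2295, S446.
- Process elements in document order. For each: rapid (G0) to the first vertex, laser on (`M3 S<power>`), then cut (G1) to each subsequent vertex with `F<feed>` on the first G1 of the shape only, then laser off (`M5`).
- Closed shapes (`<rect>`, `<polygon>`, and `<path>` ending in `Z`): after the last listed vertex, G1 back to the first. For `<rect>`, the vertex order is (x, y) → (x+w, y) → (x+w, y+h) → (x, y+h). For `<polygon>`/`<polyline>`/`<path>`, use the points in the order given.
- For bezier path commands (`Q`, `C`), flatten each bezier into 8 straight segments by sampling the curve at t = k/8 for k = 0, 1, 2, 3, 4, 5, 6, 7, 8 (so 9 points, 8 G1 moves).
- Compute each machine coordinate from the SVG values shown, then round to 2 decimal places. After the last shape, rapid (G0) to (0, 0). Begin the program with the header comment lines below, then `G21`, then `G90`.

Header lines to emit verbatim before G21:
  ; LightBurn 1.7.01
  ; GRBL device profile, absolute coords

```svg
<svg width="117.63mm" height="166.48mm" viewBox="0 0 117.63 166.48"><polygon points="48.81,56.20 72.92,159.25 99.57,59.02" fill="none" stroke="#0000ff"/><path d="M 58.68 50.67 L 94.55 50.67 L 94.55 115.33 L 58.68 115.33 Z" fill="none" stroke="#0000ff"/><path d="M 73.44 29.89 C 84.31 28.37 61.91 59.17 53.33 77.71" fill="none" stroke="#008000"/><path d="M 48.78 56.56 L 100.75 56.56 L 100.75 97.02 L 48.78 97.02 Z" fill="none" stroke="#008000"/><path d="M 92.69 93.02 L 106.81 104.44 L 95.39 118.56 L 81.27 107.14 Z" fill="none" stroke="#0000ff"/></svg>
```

1 u = 1 mm; y_m = 166.48 − y.

[1] `<polygon>` closed polygon, #0000ff→score S446 F2295: (48.81,110.28) → (72.92,7.23) → (99.57,107.46) → (48.81,110.28) (closed)

[2] `<path>` rectangle, #0000ff→score S446 F2295: (58.68,115.81) → (94.55,115.81) → (94.55,51.15) → (58.68,51.15) → (58.68,115.81) (closed)

[3] `<path>` cubic bezier, #008000→engrave S207 F3455: (73.44,136.59) → (76.05,135.73) → (76.09,132.37) → (74.12,127.02) → (70.68,120.20) → (66.33,112.45) → (61.62,104.28) → (57.10,96.21) → (53.33,88.77)

[4] `<path>` rectangle, #008000→engrave S207 F3455: (48.78,109.92) → (100.75,109.92) → (100.75,69.46) → (48.78,69.46) → (48.78,109.92) (closed)

[5] `<path>` regular polygon, #0000ff→score S446 F2295: (92.69,73.46) → (106.81,62.04) → (95.39,47.92) → (81.27,59.34) → (92.69,73.46) (closed)

; LightBurn 1.7.01
; GRBL device profile, absolute coords
G21
G90
G0 X48.81 Y110.28
M3 S446
G1 X72.92 Y7.23 F2295
G1 X99.57 Y107.46
G1 X48.81 Y110.28
M5
G0 X58.68 Y115.81
M3 S446
G1 X94.55 Y115.81 F2295
G1 X94.55 Y51.15
G1 X58.68 Y51.15
G1 X58.68 Y115.81
M5
G0 X73.44 Y136.59
M3 S207
G1 X76.05 Y135.73 F3455
G1 X76.09 Y132.37
G1 X74.12 Y127.02
G1 X70.68 Y120.20
G1 X66.33 Y112.45
G1 X61.62 Y104.28
G1 X57.10 Y96.21
G1 X53.33 Y88.77
M5
G0 X48.78 Y109.92
M3 S207
G1 X100.75 Y109.92 F3455
G1 X100.75 Y69.46
G1 X48.78 Y69.46
G1 X48.78 Y109.92
M5
G0 X92.69 Y73.46
M3 S446
G1 X106.81 Y62.04 F2295
G1 X95.39 Y47.92
G1 X81.27 Y59.34
G1 X92.69 Y73.46
M5
G0 X0.00 Y0.00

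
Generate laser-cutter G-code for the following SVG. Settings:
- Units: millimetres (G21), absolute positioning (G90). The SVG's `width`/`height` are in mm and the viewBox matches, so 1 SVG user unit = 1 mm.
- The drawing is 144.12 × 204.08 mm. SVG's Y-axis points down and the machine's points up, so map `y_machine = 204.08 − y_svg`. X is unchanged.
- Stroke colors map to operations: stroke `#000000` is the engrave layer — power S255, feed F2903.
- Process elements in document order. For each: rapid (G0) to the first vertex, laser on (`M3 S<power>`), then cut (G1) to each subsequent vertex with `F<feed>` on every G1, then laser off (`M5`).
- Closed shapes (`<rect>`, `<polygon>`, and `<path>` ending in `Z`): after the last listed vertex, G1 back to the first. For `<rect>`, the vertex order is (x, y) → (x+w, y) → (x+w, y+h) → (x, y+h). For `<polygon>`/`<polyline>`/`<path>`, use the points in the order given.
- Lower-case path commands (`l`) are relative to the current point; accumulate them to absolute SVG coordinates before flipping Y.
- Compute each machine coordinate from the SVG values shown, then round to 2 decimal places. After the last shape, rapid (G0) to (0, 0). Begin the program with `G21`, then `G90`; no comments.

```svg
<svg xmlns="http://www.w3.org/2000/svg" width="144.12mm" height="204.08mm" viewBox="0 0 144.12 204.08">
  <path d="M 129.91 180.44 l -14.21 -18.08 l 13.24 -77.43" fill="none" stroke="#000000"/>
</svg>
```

Since the viewBox matches the mm dimensions, user units are millimetres directly. The only transform is the Y-flip y_m = 204.08 − y_svg.

Shape 1 is a open polyline drawn with `<path>`. Its stroke #000000 means engrave at S255, F2903. After flipping Y the toolpath is (129.91,23.64) → (115.70,41.72) → (128.94,119.15).

G21
G90
G0 X129.91 Y23.64
M3 S255
G1 X115.70 Y41.72 F2903
G1 X128.94 Y119.15 F2903
M5
G0 X0.00 Y0.00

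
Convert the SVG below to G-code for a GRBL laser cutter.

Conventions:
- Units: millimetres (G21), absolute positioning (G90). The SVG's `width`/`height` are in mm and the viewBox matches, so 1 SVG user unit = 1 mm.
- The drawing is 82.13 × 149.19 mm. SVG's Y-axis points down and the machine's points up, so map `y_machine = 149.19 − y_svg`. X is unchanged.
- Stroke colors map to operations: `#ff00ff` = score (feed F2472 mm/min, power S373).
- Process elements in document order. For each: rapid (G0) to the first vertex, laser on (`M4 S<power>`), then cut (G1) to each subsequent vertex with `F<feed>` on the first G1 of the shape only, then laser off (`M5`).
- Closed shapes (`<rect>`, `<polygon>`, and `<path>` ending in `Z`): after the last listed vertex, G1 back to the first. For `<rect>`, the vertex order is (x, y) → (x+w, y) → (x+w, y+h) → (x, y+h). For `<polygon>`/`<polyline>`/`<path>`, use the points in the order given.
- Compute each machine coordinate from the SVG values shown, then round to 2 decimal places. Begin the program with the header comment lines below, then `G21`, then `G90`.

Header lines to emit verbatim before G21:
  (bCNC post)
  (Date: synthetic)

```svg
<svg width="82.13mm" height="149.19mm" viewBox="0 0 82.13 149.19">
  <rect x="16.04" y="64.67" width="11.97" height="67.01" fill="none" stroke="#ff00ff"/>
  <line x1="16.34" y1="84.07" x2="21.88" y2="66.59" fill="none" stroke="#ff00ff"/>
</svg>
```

Since the viewBox matches the mm dimensions, user units are millimetres directly. The only transform is the Y-flip y_m = 149.19 − y_svg.

Shape 1 is a rectangle drawn with `<rect>`. Its stroke #ff00ff means score at S373, F2472. After flipping Y the toolpath is (16.04,84.52) → (28.01,84.52) → (28.01,17.51) → (16.04,17.51) → (16.04,84.52), returning to the start.

Shape 2 is a line segment drawn with `<line>`. Its stroke #ff00ff means score at S373, F2472. After flipping Y the toolpath is (16.34,65.12) → (21.88,82.60).

(bCNC post)
(Date: synthetic)
G21
G90
G0 X16.04 Y84.52
M4 S373
G1 X28.01 Y84.52 F2472
G1 X28.01 Y17.51
G1 X16.04 Y17.51
G1 X16.04 Y84.52
M5
G0 X16.34 Y65.12
M4 S373
G1 X21.88 Y82.60 F2472
M5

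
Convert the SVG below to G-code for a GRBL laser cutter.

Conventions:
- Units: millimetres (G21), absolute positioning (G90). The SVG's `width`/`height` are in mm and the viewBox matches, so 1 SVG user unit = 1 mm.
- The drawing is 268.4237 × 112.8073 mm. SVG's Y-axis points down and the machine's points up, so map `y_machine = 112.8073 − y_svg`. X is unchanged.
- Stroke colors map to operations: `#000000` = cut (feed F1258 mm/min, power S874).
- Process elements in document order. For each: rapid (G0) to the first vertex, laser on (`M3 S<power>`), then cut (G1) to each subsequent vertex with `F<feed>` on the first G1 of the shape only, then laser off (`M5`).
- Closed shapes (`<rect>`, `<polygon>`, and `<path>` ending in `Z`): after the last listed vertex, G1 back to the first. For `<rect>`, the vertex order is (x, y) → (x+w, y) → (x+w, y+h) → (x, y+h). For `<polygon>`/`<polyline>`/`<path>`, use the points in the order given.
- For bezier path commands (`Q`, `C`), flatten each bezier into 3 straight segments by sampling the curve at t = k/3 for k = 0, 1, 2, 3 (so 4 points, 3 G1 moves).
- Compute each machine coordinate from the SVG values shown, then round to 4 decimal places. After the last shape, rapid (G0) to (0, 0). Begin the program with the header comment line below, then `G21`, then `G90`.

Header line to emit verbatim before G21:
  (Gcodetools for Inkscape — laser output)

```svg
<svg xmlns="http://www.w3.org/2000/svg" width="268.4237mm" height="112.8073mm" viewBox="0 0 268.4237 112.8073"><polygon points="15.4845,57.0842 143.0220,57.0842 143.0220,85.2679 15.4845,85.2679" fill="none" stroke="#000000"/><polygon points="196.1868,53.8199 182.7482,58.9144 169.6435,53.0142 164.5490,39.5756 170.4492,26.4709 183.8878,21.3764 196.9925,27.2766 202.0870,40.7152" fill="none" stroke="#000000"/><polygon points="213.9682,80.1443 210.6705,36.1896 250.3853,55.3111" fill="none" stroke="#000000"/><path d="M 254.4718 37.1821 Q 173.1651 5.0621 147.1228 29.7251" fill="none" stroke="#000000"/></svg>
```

(Gcodetools for Inkscape — laser output)
G21
G90
G0 X15.4845 Y55.7231
M3 S874
G1 X143.0220 Y55.7231 F1258
G1 X143.0220 Y27.5394
G1 X15.4845 Y27.5394
G1 X15.4845 Y55.7231
M5
G0 X196.1868 Y58.9874
M3 S874
G1 X182.7482 Y53.8929 F1258
G1 X169.6435 Y59.7931
G1 X164.5490 Y73.2317
G1 X170.4492 Y86.3364
G1 X183.8878 Y91.4309
G1 X196.9925 Y85.5307
G1 X202.0870 Y72.0921
G1 X196.1868 Y58.9874
M5
G0 X213.9682 Y32.6630
M3 S874
G1 X210.6705 Y76.6177 F1258
G1 X250.3853 Y57.4962
G1 X213.9682 Y32.6630
M5
G0 X254.4718 Y75.6252
M3 S874
G1 X206.4078 Y90.7293 F1258
G1 X170.6248 Y93.2150
G1 X147.1228 Y83.0822
M5
G0 X0.0000 Y0.0000

Since the viewBox matches the mm dimensions, user units are millimetres directly. The only transform is the Y-flip y_m = 112.8073 − y_svg.

Shape 1 is a rectangle drawn with `<polygon>`. Its stroke #000000 means cut at S874, F1258. After flipping Y the toolpath is (15.4845,55.7231) → (143.0220,55.7231) → (143.0220,27.5394) → (15.4845,27.5394) → (15.4845,55.7231), returning to the start.

Shape 2 is a regular polygon drawn with `<polygon>`. Its stroke #000000 means cut at S874, F1258. After flipping Y the toolpath is (196.1868,58.9874) → (182.7482,53.8929) → (169.6435,59.7931) → (164.5490,73.2317) → (170.4492,86.3364) → (183.8878,91.4309) → (196.9925,85.5307) → (202.0870,72.0921) → (196.1868,58.9874), returning to the start.

Shape 3 is a regular polygon drawn with `<polygon>`. Its stroke #000000 means cut at S874, F1258. After flipping Y the toolpath is (213.9682,32.6630) → (210.6705,76.6177) → (250.3853,57.4962) → (213.9682,32.6630), returning to the start.

Shape 4 is a quadratic bezier drawn with `<path>`. Its stroke #000000 means cut at S874, F1258. After flipping Y the toolpath is (254.4718,75.6252) → (206.4078,90.7293) → (170.6248,93.2150) → (147.1228,83.0822).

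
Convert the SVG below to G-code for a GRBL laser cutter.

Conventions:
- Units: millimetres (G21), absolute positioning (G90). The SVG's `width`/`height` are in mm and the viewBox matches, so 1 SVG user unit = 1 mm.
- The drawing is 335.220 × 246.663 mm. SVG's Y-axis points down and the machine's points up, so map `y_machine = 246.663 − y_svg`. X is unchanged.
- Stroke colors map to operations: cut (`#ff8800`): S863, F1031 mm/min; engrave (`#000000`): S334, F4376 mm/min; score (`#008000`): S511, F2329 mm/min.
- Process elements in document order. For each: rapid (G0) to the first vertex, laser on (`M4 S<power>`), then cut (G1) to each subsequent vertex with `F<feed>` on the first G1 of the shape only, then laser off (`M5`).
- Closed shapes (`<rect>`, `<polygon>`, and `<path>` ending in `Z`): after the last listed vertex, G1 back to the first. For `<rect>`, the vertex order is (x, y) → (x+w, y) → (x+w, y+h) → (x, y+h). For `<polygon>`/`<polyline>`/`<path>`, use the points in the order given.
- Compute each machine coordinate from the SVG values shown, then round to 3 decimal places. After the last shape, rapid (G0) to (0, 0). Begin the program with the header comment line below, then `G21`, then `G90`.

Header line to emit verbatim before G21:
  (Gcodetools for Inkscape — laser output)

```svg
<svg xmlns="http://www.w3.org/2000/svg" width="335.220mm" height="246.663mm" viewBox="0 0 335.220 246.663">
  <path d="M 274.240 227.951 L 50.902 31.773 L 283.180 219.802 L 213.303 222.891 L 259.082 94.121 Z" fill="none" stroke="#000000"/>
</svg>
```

(Gcodetools for Inkscape — laser output)
G21
G90
G0 X274.240 Y18.712
M4 S334
G1 X50.902 Y214.890 F4376
G1 X283.180 Y26.861
G1 X213.303 Y23.772
G1 X259.082 Y152.542
G1 X274.240 Y18.712
M5
G0 X0.000 Y0.000

Since the viewBox matches the mm dimensions, user units are millimetres directly. The only transform is the Y-flip y_m = 246.663 − y_svg.

Shape 1 is a closed polygon drawn with `<path>`. Its stroke #000000 means engrave at S334, F4376. After flipping Y the toolpath is (274.240,18.712) → (50.902,214.890) → (283.180,26.861) → (213.303,23.772) → (259.082,152.542) → (274.240,18.712), returning to the start.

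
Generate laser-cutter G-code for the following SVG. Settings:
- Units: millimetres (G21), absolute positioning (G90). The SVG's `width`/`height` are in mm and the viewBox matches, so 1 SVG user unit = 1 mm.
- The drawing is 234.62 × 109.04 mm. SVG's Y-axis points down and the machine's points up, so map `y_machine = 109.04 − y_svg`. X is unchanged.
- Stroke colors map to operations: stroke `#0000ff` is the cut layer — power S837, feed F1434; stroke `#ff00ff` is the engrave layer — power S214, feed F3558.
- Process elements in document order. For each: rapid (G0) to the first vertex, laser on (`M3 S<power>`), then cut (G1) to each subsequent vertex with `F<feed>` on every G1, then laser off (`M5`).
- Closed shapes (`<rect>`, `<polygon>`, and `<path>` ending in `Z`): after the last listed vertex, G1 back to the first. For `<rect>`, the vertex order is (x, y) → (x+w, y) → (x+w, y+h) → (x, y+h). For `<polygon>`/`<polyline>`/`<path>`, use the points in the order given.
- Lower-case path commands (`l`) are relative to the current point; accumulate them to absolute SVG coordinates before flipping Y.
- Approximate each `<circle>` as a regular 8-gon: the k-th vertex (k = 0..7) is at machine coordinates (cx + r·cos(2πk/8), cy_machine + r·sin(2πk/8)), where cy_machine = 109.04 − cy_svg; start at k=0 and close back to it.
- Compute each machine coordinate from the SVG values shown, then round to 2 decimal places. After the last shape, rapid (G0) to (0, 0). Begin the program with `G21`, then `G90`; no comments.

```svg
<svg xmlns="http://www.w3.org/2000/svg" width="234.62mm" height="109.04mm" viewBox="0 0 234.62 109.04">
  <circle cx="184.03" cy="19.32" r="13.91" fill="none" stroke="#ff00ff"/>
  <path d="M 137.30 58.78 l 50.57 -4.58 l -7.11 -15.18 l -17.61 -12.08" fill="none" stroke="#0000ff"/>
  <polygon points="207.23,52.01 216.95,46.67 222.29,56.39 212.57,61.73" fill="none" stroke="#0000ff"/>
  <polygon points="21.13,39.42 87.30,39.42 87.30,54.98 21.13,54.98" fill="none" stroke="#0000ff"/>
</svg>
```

G21
G90
G0 X197.94 Y89.72
M3 S214
G1 X193.87 Y99.56 F3558
G1 X184.03 Y103.63 F3558
G1 X174.19 Y99.56 F3558
G1 X170.12 Y89.72 F3558
G1 X174.19 Y79.88 F3558
G1 X184.03 Y75.81 F3558
G1 X193.87 Y79.88 F3558
G1 X197.94 Y89.72 F3558
M5
G0 X137.30 Y50.26
M3 S837
G1 X187.87 Y54.84 F1434
G1 X180.76 Y70.02 F1434
G1 X163.15 Y82.10 F1434
M5
G0 X207.23 Y57.03
M3 S837
G1 X216.95 Y62.37 F1434
G1 X222.29 Y52.65 F1434
G1 X212.57 Y47.31 F1434
G1 X207.23 Y57.03 F1434
M5
G0 X21.13 Y69.62
M3 S837
G1 X87.30 Y69.62 F1434
G1 X87.30 Y54.06 F1434
G1 X21.13 Y54.06 F1434
G1 X21.13 Y69.62 F1434
M5
G0 X0.00 Y0.00

viewBox `0 0 234.62 109.04` with mm width/height → 1 unit = 1 mm. Flip: y_m = 109.04 − y_svg.

**Shape 1** — `<circle>` circle, stroke `#ff00ff` → engrave (S214, F3558). Machine vertices: (197.94,89.72) → (193.87,99.56) → (184.03,103.63) → (174.19,99.56) → (170.12,89.72) → (174.19,79.88) → (184.03,75.81) → (193.87,79.88) → (197.94,89.72). Closed: final G1 returns to the first vertex.

**Shape 2** — `<path>` open polyline, stroke `#0000ff` → cut (S837, F1434). Machine vertices: (137.30,50.26) → (187.87,54.84) → (180.76,70.02) → (163.15,82.10). Open path.

**Shape 3** — `<polygon>` regular polygon, stroke `#0000ff` → cut (S837, F1434). Machine vertices: (207.23,57.03) → (216.95,62.37) → (222.29,52.65) → (212.57,47.31) → (207.23,57.03). Closed: final G1 returns to the first vertex.

**Shape 4** — `<polygon>` rectangle, stroke `#0000ff` → cut (S837, F1434). Machine vertices: (21.13,69.62) → (87.30,69.62) → (87.30,54.06) → (21.13,54.06) → (21.13,69.62). Closed: final G1 returns to the first vertex.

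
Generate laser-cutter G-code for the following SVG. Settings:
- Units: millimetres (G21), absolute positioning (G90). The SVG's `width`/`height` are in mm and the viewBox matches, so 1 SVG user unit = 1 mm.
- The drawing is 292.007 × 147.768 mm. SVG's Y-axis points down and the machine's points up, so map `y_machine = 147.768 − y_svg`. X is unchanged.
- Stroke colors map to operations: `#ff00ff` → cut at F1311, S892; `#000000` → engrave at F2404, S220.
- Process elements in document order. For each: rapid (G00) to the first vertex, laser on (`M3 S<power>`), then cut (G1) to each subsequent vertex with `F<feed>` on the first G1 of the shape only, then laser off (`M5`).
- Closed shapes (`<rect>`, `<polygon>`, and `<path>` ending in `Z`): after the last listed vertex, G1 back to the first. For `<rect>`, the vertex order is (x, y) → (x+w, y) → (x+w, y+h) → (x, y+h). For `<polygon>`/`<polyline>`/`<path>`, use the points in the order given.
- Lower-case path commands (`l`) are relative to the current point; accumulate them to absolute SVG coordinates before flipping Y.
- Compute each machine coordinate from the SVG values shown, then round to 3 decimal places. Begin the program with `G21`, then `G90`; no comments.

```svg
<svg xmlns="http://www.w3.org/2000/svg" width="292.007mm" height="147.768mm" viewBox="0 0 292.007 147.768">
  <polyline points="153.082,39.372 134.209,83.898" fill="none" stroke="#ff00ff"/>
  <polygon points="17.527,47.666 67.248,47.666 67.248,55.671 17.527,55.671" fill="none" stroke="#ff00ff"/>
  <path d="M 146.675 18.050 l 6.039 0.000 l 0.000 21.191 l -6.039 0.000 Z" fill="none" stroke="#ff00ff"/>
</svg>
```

Since the viewBox matches the mm dimensions, user units are millimetres directly. The only transform is the Y-flip y_m = 147.768 − y_svg.

Shape 1 is a line segment drawn with `<polyline>`. Its stroke #ff00ff means cut at S892, F1311. After flipping Y the toolpath is (153.082,108.396) → (134.209,63.870).

Shape 2 is a rectangle drawn with `<polygon>`. Its stroke #ff00ff means cut at S892, F1311. After flipping Y the toolpath is (17.527,100.102) → (67.248,100.102) → (67.248,92.097) → (17.527,92.097) → (17.527,100.102), returning to the start.

Shape 3 is a rectangle drawn with `<path>`. Its stroke #ff00ff means cut at S892, F1311. After flipping Y the toolpath is (146.675,129.718) → (152.714,129.718) → (152.714,108.527) → (146.675,108.527) → (146.675,129.718), returning to the start.

G21
G90
G00 X153.082 Y108.396
M3 S892
G1 X134.209 Y63.870 F1311
M5
G00 X17.527 Y100.102
M3 S892
G1 X67.248 Y100.102 F1311
G1 X67.248 Y92.097
G1 X17.527 Y92.097
G1 X17.527 Y100.102
M5
G00 X146.675 Y129.718
M3 S892
G1 X152.714 Y129.718 F1311
G1 X152.714 Y108.527
G1 X146.675 Y108.527
G1 X146.675 Y129.718
M5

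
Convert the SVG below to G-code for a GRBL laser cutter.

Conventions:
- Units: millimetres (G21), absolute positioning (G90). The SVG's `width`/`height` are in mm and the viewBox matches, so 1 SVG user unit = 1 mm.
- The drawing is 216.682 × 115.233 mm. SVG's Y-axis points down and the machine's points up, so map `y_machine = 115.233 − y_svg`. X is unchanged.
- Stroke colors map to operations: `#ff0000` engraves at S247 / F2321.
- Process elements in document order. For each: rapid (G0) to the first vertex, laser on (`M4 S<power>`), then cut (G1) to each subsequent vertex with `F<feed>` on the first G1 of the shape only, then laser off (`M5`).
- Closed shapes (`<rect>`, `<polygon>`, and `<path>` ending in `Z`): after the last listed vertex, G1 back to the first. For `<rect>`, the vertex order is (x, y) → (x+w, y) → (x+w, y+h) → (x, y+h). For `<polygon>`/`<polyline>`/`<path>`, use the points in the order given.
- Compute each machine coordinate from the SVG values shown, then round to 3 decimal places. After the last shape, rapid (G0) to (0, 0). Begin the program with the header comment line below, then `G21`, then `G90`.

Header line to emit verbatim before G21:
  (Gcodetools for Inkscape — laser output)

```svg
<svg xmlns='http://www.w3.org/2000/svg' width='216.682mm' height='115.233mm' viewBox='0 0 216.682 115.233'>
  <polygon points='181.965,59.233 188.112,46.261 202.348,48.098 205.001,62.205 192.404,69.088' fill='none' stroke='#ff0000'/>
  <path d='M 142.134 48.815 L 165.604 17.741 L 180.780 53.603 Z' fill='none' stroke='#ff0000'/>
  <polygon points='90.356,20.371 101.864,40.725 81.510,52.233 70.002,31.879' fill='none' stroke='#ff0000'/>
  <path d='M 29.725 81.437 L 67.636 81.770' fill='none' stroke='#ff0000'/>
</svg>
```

(Gcodetools for Inkscape — laser output)
G21
G90
G0 X181.965 Y56.000
M4 S247
G1 X188.112 Y68.972 F2321
G1 X202.348 Y67.135
G1 X205.001 Y53.028
G1 X192.404 Y46.145
G1 X181.965 Y56.000
M5
G0 X142.134 Y66.418
M4 S247
G1 X165.604 Y97.492 F2321
G1 X180.780 Y61.630
G1 X142.134 Y66.418
M5
G0 X90.356 Y94.862
M4 S247
G1 X101.864 Y74.508 F2321
G1 X81.510 Y63.000
G1 X70.002 Y83.354
G1 X90.356 Y94.862
M5
G0 X29.725 Y33.796
M4 S247
G1 X67.636 Y33.463 F2321
M5
G0 X0.000 Y0.000

viewBox `0 0 216.682 115.233` with mm width/height → 1 unit = 1 mm. Flip: y_m = 115.233 − y_svg.

**Shape 1** — `<polygon>` regular polygon, stroke `#ff0000` → engrave (S247, F2321). Machine vertices: (181.965,56.000) → (188.112,68.972) → (202.348,67.135) → (205.001,53.028) → (192.404,46.145) → (181.965,56.000). Closed: final G1 returns to the first vertex.

**Shape 2** — `<path>` regular polygon, stroke `#ff0000` → engrave (S247, F2321). Machine vertices: (142.134,66.418) → (165.604,97.492) → (180.780,61.630) → (142.134,66.418). Closed: final G1 returns to the first vertex.

**Shape 3** — `<polygon>` regular polygon, stroke `#ff0000` → engrave (S247, F2321). Machine vertices: (90.356,94.862) → (101.864,74.508) → (81.510,63.000) → (70.002,83.354) → (90.356,94.862). Closed: final G1 returns to the first vertex.

**Shape 4** — `<path>` line segment, stroke `#ff0000` → engrave (S247, F2321). Machine vertices: (29.725,33.796) → (67.636,33.463). Open path.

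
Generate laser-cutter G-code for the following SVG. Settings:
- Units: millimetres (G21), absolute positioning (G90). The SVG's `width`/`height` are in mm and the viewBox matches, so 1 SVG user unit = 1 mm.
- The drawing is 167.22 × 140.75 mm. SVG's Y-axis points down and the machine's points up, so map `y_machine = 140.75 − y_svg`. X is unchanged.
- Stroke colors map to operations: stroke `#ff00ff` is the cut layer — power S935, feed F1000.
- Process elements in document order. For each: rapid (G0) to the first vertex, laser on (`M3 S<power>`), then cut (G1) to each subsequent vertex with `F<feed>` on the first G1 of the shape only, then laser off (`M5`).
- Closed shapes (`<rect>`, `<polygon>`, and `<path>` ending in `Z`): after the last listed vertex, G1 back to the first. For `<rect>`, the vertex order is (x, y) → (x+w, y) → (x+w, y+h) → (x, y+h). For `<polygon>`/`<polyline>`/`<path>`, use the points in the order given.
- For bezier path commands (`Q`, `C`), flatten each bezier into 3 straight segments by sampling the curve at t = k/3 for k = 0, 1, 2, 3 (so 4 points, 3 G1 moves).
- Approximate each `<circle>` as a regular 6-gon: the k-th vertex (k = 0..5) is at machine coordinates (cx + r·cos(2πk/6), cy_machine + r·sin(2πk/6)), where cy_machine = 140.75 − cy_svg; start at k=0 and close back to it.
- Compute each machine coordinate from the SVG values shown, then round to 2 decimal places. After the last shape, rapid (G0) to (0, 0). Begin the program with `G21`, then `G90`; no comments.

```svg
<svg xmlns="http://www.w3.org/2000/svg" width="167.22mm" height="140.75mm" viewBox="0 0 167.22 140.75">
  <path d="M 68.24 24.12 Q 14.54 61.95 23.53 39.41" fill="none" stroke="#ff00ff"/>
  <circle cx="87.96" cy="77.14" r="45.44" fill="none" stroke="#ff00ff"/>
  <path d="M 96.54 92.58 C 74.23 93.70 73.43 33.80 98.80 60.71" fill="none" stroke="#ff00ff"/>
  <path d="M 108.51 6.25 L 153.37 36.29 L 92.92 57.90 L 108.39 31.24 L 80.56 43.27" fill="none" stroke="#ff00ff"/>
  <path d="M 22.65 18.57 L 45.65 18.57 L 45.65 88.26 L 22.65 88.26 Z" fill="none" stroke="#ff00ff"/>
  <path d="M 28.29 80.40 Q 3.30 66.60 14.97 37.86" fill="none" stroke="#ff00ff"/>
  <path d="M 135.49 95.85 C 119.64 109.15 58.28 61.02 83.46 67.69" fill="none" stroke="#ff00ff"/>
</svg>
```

G21
G90
G0 X68.24 Y116.63
M3 S935
G1 X39.41 Y98.12 F1000
G1 X24.50 Y93.02
G1 X23.53 Y101.34
M5
G0 X133.40 Y63.61
M3 S935
G1 X110.68 Y102.96 F1000
G1 X65.24 Y102.96
G1 X42.52 Y63.61
G1 X65.24 Y24.26
G1 X110.68 Y24.26
G1 X133.40 Y63.61
M5
G0 X96.54 Y48.17
M3 S935
G1 X81.57 Y61.91 F1000
G1 X81.98 Y83.49
G1 X98.80 Y80.04
M5
G0 X108.51 Y134.50
M3 S935
G1 X153.37 Y104.46 F1000
G1 X92.92 Y82.85
G1 X108.39 Y109.51
G1 X80.56 Y97.48
M5
G0 X22.65 Y122.18
M3 S935
G1 X45.65 Y122.18 F1000
G1 X45.65 Y52.49
G1 X22.65 Y52.49
G1 X22.65 Y122.18
M5
G0 X28.29 Y60.35
M3 S935
G1 X15.70 Y71.21 F1000
G1 X11.26 Y85.39
G1 X14.97 Y102.89
M5
G0 X135.49 Y44.90
M3 S935
G1 X109.36 Y47.77 F1000
G1 X82.24 Y65.77
G1 X83.46 Y73.06
M5
G0 X0.00 Y0.00

Since the viewBox matches the mm dimensions, user units are millimetres directly. The only transform is the Y-flip y_m = 140.75 − y_svg.

Shape 1 is a quadratic bezier drawn with `<path>`. Its stroke #ff00ff means cut at S935, F1000. After flipping Y the toolpath is (68.24,116.63) → (39.41,98.12) → (24.50,93.02) → (23.53,101.34).

Shape 2 is a circle drawn with `<circle>`. Its stroke #ff00ff means cut at S935, F1000. After flipping Y the toolpath is (133.40,63.61) → (110.68,102.96) → (65.24,102.96) → (42.52,63.61) → (65.24,24.26) → (110.68,24.26) → (133.40,63.61), returning to the start.

Shape 3 is a cubic bezier drawn with `<path>`. Its stroke #ff00ff means cut at S935, F1000. After flipping Y the toolpath is (96.54,48.17) → (81.57,61.91) → (81.98,83.49) → (98.80,80.04).

Shape 4 is a open polyline drawn with `<path>`. Its stroke #ff00ff means cut at S935, F1000. After flipping Y the toolpath is (108.51,134.50) → (153.37,104.46) → (92.92,82.85) → (108.39,109.51) → (80.56,97.48).

Shape 5 is a rectangle drawn with `<path>`. Its stroke #ff00ff means cut at S935, F1000. After flipping Y the toolpath is (22.65,122.18) → (45.65,122.18) → (45.65,52.49) → (22.65,52.49) → (22.65,122.18), returning to the start.

Shape 6 is a quadratic bezier drawn with `<path>`. Its stroke #ff00ff means cut at S935, F1000. After flipping Y the toolpath is (28.29,60.35) → (15.70,71.21) → (11.26,85.39) → (14.97,102.89).

Shape 7 is a cubic bezier drawn with `<path>`. Its stroke #ff00ff means cut at S935, F1000. After flipping Y the toolpath is (135.49,44.90) → (109.36,47.77) → (82.24,65.77) → (83.46,73.06).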